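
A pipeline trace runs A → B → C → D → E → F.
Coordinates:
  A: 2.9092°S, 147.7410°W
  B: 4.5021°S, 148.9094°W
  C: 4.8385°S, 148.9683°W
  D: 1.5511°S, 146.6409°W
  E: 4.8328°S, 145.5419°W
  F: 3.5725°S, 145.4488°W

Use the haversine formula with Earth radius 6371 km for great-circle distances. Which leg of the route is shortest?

Leg distances:
A→B: 219.5 km
B→C: 38.0 km
C→D: 447.6 km
D→E: 384.8 km
E→F: 140.5 km
The shortest leg is B–C at 38.0 km.

B–C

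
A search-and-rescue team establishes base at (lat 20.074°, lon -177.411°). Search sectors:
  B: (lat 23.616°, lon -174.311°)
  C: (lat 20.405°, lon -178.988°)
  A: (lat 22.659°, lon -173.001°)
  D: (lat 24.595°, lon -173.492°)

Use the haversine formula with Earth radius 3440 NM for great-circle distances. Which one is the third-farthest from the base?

B

Distance to each, sorted:
D: 347.9 NM
A: 291.3 NM
B: 274.0 NM
C: 91.0 NM
The third-farthest is B at 274.0 NM.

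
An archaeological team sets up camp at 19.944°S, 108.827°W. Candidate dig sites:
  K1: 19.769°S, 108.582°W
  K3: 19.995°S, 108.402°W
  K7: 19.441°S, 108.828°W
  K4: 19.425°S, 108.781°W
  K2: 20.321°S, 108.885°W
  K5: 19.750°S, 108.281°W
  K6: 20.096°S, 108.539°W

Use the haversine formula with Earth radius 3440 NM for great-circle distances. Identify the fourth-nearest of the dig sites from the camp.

Distances from the camp (19.944°S, 108.827°W):
K1: 17.4 NM
K6: 18.6 NM
K2: 22.9 NM
K3: 24.2 NM
K7: 30.2 NM
K4: 31.3 NM
K5: 33.0 NM
The fourth-nearest is K3 at 24.2 NM.

K3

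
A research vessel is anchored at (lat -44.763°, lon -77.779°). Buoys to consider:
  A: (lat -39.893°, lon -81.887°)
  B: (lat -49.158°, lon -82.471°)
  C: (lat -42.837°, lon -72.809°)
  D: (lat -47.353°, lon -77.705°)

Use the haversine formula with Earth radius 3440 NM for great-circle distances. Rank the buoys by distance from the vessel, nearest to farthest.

Distance from the vessel at (lat -44.763°, lon -77.779°) to each:
D (lat -47.353°, lon -77.705°): 155.5 NM
C (lat -42.837°, lon -72.809°): 244.4 NM
B (lat -49.158°, lon -82.471°): 326.3 NM
A (lat -39.893°, lon -81.887°): 344.5 NM

D, C, B, A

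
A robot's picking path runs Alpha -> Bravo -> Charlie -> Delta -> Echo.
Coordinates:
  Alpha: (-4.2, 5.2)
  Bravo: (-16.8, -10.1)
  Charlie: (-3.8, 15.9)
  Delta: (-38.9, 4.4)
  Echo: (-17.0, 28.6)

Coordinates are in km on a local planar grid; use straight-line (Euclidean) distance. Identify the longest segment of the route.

Leg distances:
Alpha→Bravo: 19.8 km
Bravo→Charlie: 29.1 km
Charlie→Delta: 36.9 km
Delta→Echo: 32.6 km
The longest leg is Charlie–Delta at 36.9 km.

Charlie–Delta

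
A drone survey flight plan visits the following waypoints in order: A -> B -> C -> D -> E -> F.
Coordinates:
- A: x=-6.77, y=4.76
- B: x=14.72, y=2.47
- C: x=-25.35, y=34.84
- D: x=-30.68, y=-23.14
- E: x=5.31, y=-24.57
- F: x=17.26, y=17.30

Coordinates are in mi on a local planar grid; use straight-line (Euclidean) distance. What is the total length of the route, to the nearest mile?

Leg distances:
A→B: 21.6 mi  (cumulative 21.6 mi)
B→C: 51.5 mi  (cumulative 73.1 mi)
C→D: 58.2 mi  (cumulative 131.3 mi)
D→E: 36.0 mi  (cumulative 167.4 mi)
E→F: 43.5 mi  (cumulative 210.9 mi)
Total route length ≈ 211 mi.

211 mi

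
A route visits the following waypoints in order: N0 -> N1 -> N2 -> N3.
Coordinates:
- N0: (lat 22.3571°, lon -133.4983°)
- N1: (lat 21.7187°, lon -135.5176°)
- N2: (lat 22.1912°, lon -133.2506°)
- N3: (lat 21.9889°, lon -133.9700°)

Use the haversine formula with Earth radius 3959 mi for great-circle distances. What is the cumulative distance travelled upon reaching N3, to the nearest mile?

Leg distances:
N0→N1: 136.6 mi  (cumulative 136.6 mi)
N1→N2: 148.9 mi  (cumulative 285.6 mi)
N2→N3: 48.1 mi  (cumulative 333.7 mi)
Cumulative distance at N3 ≈ 334 mi.

334 mi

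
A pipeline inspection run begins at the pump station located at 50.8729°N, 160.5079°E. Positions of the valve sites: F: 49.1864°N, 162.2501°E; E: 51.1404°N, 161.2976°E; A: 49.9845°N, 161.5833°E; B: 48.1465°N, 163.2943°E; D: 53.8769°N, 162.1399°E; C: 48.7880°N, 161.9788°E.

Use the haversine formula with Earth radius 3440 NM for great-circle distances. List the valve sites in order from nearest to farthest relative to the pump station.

E, A, F, C, D, B

Distances from the pump station:
E 51.1404°N, 161.2976°E: 33.9 NM
A 49.9845°N, 161.5833°E: 67.4 NM
F 49.1864°N, 162.2501°E: 121.5 NM
C 48.7880°N, 161.9788°E: 137.5 NM
D 53.8769°N, 162.1399°E: 190.0 NM
B 48.1465°N, 163.2943°E: 196.4 NM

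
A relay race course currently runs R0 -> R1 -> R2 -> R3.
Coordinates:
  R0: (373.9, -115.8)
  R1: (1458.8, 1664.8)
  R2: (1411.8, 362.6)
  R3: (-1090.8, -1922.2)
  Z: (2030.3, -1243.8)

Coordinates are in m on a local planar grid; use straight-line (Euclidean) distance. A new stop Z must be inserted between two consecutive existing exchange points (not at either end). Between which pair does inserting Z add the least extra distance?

Added distance for inserting Z between each consecutive pair:
R0–R1: 2883.1 m
R1–R2: 3382.5 m
R2–R3: 1526.6 m
Smallest added distance is 1526.6 m, inserting between R2 and R3.

between R2 and R3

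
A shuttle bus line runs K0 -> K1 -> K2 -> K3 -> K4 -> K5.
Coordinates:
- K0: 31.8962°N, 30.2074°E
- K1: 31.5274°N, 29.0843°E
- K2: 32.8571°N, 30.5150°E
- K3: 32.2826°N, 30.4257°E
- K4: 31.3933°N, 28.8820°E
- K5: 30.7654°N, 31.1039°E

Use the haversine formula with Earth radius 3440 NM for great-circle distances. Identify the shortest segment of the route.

K2–K3

Leg distances:
K0→K1: 61.5 NM
K1→K2: 108.0 NM
K2→K3: 34.8 NM
K3→K4: 95.1 NM
K4→K5: 120.3 NM
The shortest leg is K2–K3 at 34.8 NM.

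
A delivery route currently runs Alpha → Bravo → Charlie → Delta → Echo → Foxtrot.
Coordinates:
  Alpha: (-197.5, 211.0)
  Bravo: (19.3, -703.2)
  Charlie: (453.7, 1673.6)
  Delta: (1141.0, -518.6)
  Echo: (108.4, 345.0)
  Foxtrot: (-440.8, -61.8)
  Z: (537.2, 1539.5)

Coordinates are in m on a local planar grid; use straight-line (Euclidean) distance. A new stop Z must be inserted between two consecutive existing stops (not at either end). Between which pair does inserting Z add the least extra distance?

between Charlie and Delta

Added distance for inserting Z between each consecutive pair:
Alpha–Bravo: 2880.3 m
Bravo–Charlie: 43.5 m
Charlie–Delta: 5.4 m
Delta–Echo: 2067.8 m
Echo–Foxtrot: 2462.0 m
Smallest added distance is 5.4 m, inserting between Charlie and Delta.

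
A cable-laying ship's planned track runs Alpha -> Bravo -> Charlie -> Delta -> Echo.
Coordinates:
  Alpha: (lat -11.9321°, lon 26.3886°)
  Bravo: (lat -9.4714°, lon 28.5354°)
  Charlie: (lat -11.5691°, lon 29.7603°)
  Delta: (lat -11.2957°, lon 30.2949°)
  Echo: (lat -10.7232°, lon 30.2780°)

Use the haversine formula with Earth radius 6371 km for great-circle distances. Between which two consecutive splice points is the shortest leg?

Delta–Echo

Leg distances:
Alpha→Bravo: 360.4 km
Bravo→Charlie: 269.0 km
Charlie→Delta: 65.7 km
Delta→Echo: 63.7 km
The shortest leg is Delta–Echo at 63.7 km.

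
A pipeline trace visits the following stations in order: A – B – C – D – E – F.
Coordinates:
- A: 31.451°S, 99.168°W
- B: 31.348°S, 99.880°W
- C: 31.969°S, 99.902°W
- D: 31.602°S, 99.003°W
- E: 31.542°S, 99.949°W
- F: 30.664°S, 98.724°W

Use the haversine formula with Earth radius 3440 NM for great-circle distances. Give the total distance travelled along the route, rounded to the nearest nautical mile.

256 NM

Leg distances:
A→B: 37.0 NM  (cumulative 37.0 NM)
B→C: 37.3 NM  (cumulative 74.3 NM)
C→D: 50.9 NM  (cumulative 125.2 NM)
D→E: 48.5 NM  (cumulative 173.7 NM)
E→F: 82.1 NM  (cumulative 255.9 NM)
Total route length ≈ 256 NM.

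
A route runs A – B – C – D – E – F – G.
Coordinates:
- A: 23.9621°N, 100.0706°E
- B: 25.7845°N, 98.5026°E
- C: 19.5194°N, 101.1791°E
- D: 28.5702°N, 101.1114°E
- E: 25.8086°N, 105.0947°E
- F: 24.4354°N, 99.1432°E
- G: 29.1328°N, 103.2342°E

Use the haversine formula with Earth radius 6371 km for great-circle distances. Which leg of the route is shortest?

Leg distances:
A→B: 257.1 km
B→C: 748.8 km
C→D: 1006.4 km
D→E: 499.4 km
E→F: 618.3 km
F→G: 661.5 km
The shortest leg is A–B at 257.1 km.

A–B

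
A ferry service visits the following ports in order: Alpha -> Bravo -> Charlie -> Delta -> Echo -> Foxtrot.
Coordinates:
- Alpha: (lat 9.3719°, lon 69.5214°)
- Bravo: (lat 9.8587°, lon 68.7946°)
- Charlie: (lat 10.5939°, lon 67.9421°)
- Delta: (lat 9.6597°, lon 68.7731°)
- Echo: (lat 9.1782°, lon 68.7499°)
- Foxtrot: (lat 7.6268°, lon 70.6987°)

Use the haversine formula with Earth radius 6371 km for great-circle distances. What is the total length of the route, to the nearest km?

Leg distances:
Alpha→Bravo: 96.3 km  (cumulative 96.3 km)
Bravo→Charlie: 124.0 km  (cumulative 220.4 km)
Charlie→Delta: 138.1 km  (cumulative 358.4 km)
Delta→Echo: 53.6 km  (cumulative 412.0 km)
Echo→Foxtrot: 275.2 km  (cumulative 687.2 km)
Total route length ≈ 687 km.

687 km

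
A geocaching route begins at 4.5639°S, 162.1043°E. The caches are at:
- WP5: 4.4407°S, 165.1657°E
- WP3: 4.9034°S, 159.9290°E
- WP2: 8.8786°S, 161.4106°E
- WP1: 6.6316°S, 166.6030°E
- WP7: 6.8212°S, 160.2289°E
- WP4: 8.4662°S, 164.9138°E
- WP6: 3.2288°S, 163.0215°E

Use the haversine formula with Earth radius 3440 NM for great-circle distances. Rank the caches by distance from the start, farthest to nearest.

Computing each great-circle distance from 4.5639°S, 162.1043°E:
WP1 6.6316°S, 166.6030°E: 296.1 NM
WP4 8.4662°S, 164.9138°E: 288.0 NM
WP2 8.8786°S, 161.4106°E: 262.3 NM
WP5 4.4407°S, 165.1657°E: 183.4 NM
WP7 6.8212°S, 160.2289°E: 175.8 NM
WP3 4.9034°S, 159.9290°E: 131.7 NM
WP6 3.2288°S, 163.0215°E: 97.2 NM

WP1, WP4, WP2, WP5, WP7, WP3, WP6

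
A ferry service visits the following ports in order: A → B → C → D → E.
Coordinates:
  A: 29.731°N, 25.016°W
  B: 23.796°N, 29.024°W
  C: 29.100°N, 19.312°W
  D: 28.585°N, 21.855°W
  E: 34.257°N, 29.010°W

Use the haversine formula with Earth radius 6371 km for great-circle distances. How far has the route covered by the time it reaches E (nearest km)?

3083 km

Leg distances:
A→B: 770.5 km  (cumulative 770.5 km)
B→C: 1131.9 km  (cumulative 1902.3 km)
C→D: 254.2 km  (cumulative 2156.5 km)
D→E: 926.2 km  (cumulative 3082.7 km)
Cumulative distance at E ≈ 3083 km.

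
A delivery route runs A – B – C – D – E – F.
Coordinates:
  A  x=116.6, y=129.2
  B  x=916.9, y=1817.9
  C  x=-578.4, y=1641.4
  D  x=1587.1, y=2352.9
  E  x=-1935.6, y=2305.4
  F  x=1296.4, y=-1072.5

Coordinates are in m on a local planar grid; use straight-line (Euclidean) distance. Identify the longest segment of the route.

Leg distances:
A→B: 1868.7 m
B→C: 1505.7 m
C→D: 2279.4 m
D→E: 3523.0 m
E→F: 4675.0 m
The longest leg is E–F at 4675.0 m.

E–F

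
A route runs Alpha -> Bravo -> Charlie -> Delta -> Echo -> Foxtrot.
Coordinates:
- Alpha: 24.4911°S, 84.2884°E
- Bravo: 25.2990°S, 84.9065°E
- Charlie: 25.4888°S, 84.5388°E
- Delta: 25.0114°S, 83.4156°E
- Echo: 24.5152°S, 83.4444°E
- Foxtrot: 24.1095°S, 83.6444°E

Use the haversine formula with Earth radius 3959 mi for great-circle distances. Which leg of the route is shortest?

Leg distances:
Alpha→Bravo: 67.9 mi
Bravo→Charlie: 26.4 mi
Charlie→Delta: 77.6 mi
Delta→Echo: 34.3 mi
Echo→Foxtrot: 30.7 mi
The shortest leg is Bravo–Charlie at 26.4 mi.

Bravo–Charlie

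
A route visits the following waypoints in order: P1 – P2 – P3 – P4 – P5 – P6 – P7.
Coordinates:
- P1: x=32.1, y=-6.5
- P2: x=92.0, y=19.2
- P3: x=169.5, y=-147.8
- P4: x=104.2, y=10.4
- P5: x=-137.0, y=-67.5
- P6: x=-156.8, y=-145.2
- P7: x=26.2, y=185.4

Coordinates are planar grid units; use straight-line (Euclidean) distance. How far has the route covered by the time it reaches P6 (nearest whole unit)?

Leg distances:
P1→P2: 65.2  (cumulative 65.2)
P2→P3: 184.1  (cumulative 249.3)
P3→P4: 171.1  (cumulative 420.4)
P4→P5: 253.5  (cumulative 673.9)
P5→P6: 80.2  (cumulative 754.1)
Cumulative distance at P6 ≈ 754.

754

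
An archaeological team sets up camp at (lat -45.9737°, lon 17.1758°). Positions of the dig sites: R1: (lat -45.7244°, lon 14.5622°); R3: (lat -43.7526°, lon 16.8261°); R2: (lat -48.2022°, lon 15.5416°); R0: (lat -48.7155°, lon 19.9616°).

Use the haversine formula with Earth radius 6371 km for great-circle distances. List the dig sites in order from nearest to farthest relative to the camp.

Distance from the camp at (lat -45.9737°, lon 17.1758°) to each:
R1 (lat -45.7244°, lon 14.5622°): 204.3 km
R3 (lat -43.7526°, lon 16.8261°): 248.5 km
R2 (lat -48.2022°, lon 15.5416°): 277.0 km
R0 (lat -48.7155°, lon 19.9616°): 370.1 km

R1, R3, R2, R0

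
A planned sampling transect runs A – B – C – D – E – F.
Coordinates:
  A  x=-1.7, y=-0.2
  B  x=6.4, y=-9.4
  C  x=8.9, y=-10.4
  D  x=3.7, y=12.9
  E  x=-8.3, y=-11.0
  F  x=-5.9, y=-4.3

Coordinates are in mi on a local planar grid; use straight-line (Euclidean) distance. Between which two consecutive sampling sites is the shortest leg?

B–C

Leg distances:
A→B: 12.3 mi
B→C: 2.7 mi
C→D: 23.9 mi
D→E: 26.7 mi
E→F: 7.1 mi
The shortest leg is B–C at 2.7 mi.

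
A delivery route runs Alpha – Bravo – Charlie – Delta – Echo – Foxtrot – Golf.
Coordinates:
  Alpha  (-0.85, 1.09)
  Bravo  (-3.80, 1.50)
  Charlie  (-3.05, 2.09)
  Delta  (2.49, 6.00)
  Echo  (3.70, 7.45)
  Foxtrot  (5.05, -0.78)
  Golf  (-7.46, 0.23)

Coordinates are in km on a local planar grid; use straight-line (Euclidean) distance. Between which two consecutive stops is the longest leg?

Foxtrot–Golf

Leg distances:
Alpha→Bravo: 3.0 km
Bravo→Charlie: 1.0 km
Charlie→Delta: 6.8 km
Delta→Echo: 1.9 km
Echo→Foxtrot: 8.3 km
Foxtrot→Golf: 12.6 km
The longest leg is Foxtrot–Golf at 12.6 km.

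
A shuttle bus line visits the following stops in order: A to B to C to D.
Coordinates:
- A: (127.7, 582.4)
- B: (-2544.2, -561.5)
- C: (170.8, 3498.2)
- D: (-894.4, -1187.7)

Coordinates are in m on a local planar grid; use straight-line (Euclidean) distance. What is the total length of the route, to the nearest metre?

Leg distances:
A→B: 2906.5 m  (cumulative 2906.5 m)
B→C: 4883.9 m  (cumulative 7790.4 m)
C→D: 4805.4 m  (cumulative 12595.8 m)
Total route length ≈ 12596 m.

12596 m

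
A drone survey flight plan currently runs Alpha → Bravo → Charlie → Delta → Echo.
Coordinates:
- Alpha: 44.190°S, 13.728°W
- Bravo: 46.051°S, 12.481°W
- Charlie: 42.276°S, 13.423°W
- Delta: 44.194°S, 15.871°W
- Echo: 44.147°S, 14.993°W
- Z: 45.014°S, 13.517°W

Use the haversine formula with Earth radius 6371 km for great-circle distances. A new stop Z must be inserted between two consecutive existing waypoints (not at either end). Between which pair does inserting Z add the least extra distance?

between Alpha and Bravo

Added distance for inserting Z between each consecutive pair:
Alpha–Bravo: 5.0 km
Bravo–Charlie: 18.9 km
Charlie–Delta: 220.8 km
Delta–Echo: 288.8 km
Smallest added distance is 5.0 km, inserting between Alpha and Bravo.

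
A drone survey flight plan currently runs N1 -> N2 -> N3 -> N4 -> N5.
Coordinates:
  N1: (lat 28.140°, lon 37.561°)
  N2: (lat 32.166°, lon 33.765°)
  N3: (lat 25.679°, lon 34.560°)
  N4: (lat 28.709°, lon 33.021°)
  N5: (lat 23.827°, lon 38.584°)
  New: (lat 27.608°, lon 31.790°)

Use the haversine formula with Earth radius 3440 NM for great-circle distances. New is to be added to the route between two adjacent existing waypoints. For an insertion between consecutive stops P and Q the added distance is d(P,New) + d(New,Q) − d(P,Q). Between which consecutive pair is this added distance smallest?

between N3 and N4

Added distance for inserting New between each consecutive pair:
N1–N2: 288.4 NM
N2–N3: 89.0 NM
N3–N4: 81.6 NM
N4–N5: 105.7 NM
Smallest added distance is 81.6 NM, inserting between N3 and N4.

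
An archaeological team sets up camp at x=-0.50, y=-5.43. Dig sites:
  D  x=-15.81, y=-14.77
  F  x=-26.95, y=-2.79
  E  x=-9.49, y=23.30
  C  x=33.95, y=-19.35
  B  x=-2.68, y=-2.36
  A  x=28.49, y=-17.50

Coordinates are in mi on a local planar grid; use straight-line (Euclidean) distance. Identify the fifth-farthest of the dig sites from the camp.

D

Distances from the camp (x=-0.50, y=-5.43):
C: 37.2 mi
A: 31.4 mi
E: 30.1 mi
F: 26.6 mi
D: 17.9 mi
B: 3.8 mi
The fifth-farthest is D at 17.9 mi.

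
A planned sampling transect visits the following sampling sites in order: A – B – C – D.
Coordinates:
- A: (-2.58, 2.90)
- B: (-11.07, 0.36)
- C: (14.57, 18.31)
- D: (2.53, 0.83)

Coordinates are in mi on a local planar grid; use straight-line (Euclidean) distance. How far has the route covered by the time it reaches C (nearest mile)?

40 mi

Leg distances:
A→B: 8.9 mi  (cumulative 8.9 mi)
B→C: 31.3 mi  (cumulative 40.2 mi)
Cumulative distance at C ≈ 40 mi.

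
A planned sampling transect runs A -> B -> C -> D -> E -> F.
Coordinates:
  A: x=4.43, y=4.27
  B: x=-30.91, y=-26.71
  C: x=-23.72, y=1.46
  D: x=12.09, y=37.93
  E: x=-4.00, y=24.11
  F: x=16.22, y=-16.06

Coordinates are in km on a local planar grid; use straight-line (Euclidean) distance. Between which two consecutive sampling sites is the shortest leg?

Leg distances:
A→B: 47.0 km
B→C: 29.1 km
C→D: 51.1 km
D→E: 21.2 km
E→F: 45.0 km
The shortest leg is D–E at 21.2 km.

D–E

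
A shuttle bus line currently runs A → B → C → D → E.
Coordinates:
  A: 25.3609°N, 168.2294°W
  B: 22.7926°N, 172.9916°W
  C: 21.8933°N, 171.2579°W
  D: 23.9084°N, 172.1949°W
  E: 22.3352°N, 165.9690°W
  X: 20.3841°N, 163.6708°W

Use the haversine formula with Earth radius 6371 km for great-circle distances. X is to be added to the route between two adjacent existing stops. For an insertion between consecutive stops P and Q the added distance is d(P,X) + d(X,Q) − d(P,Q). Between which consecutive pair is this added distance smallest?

between D and E

Added distance for inserting X between each consecutive pair:
A–B: 1162.5 km
B–C: 1600.0 km
C–D: 1521.8 km
D–E: 622.9 km
Smallest added distance is 622.9 km, inserting between D and E.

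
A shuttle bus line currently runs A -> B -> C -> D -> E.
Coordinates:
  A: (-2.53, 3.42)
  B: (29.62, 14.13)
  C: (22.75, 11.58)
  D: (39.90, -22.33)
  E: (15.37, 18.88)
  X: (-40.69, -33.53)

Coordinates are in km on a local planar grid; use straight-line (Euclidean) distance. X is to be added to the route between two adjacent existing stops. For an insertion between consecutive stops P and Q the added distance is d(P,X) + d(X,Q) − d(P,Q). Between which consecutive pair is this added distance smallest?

between A and B

Added distance for inserting X between each consecutive pair:
A–B: 104.2 km
B–C: 155.5 km
C–D: 121.2 km
D–E: 110.1 km
Smallest added distance is 104.2 km, inserting between A and B.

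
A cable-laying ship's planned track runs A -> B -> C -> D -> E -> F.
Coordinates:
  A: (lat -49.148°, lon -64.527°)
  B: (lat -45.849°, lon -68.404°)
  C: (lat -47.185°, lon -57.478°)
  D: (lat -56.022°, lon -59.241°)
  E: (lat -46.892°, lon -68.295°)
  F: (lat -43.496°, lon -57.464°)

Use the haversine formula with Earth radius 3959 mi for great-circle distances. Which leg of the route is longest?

D–E

Leg distances:
A→B: 291.0 mi
B→C: 527.2 mi
C→D: 615.2 mi
D→E: 740.2 mi
E→F: 576.6 mi
The longest leg is D–E at 740.2 mi.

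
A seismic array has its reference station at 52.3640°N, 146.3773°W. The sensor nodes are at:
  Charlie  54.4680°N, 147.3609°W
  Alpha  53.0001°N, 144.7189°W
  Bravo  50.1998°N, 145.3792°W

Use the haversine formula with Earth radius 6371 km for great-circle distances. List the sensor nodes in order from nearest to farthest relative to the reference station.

Distance from the reference station at 52.3640°N, 146.3773°W to each:
Alpha 53.0001°N, 144.7189°W: 132.3 km
Charlie 54.4680°N, 147.3609°W: 242.9 km
Bravo 50.1998°N, 145.3792°W: 250.5 km

Alpha, Charlie, Bravo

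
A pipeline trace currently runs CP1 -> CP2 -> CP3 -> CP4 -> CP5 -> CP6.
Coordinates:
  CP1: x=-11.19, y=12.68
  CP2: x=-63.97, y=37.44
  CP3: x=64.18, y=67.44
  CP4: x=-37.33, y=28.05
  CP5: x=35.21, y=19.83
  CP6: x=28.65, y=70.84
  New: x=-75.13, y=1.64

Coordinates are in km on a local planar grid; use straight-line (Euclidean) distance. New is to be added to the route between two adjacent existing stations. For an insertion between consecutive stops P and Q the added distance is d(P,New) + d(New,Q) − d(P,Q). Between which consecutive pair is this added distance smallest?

Added distance for inserting New between each consecutive pair:
CP1–CP2: 44.1 km
CP2–CP3: 60.0 km
CP3–CP4: 91.3 km
CP4–CP5: 84.9 km
CP5–CP6: 185.1 km
Smallest added distance is 44.1 km, inserting between CP1 and CP2.

between CP1 and CP2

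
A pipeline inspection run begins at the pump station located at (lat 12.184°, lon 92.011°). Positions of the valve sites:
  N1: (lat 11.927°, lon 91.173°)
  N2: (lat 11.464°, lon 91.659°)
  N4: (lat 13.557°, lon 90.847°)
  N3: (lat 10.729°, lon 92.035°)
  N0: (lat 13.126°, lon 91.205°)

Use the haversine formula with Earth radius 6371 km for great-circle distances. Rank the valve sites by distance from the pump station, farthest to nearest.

Distance from the pump station at (lat 12.184°, lon 92.011°) to each:
N4 (lat 13.557°, lon 90.847°): 198.1 km
N3 (lat 10.729°, lon 92.035°): 161.8 km
N0 (lat 13.126°, lon 91.205°): 136.4 km
N1 (lat 11.927°, lon 91.173°): 95.5 km
N2 (lat 11.464°, lon 91.659°): 88.8 km

N4, N3, N0, N1, N2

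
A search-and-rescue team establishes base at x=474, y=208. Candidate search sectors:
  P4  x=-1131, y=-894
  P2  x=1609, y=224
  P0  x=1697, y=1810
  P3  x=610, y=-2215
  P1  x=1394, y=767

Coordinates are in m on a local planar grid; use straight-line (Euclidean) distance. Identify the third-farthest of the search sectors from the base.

P4

Distances from the base (x=474, y=208):
P3: 2426.8 m
P0: 2015.5 m
P4: 1946.9 m
P2: 1135.1 m
P1: 1076.5 m
The third-farthest is P4 at 1946.9 m.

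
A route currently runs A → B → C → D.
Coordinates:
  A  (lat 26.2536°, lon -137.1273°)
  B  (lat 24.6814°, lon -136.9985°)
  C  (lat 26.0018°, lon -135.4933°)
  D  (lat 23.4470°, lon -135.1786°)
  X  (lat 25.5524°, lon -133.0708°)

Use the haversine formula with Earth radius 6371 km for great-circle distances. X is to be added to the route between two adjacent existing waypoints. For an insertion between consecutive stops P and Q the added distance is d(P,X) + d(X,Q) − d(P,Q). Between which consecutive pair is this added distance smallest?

between C and D

Added distance for inserting X between each consecutive pair:
A–B: 645.0 km
B–C: 444.0 km
C–D: 278.5 km
Smallest added distance is 278.5 km, inserting between C and D.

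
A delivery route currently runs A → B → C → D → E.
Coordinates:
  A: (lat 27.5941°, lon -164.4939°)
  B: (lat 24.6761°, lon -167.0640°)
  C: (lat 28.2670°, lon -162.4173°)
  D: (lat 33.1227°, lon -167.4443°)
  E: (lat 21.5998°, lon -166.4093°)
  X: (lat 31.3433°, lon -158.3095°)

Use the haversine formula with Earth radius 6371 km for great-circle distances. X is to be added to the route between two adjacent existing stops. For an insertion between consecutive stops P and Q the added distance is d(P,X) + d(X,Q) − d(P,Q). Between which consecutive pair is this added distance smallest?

Added distance for inserting X between each consecutive pair:
A–B: 1449.9 km
B–C: 1046.7 km
C–D: 682.2 km
D–E: 945.4 km
Smallest added distance is 682.2 km, inserting between C and D.

between C and D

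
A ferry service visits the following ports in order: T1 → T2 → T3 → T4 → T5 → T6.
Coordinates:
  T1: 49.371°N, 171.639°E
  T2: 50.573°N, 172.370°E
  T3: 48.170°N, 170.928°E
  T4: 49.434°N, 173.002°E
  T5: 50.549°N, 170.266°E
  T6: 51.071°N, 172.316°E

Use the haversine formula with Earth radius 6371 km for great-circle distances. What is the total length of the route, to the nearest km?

Leg distances:
T1→T2: 143.5 km  (cumulative 143.5 km)
T2→T3: 286.9 km  (cumulative 430.4 km)
T3→T4: 206.9 km  (cumulative 637.3 km)
T4→T5: 231.6 km  (cumulative 868.9 km)
T5→T6: 155.3 km  (cumulative 1024.2 km)
Total route length ≈ 1024 km.

1024 km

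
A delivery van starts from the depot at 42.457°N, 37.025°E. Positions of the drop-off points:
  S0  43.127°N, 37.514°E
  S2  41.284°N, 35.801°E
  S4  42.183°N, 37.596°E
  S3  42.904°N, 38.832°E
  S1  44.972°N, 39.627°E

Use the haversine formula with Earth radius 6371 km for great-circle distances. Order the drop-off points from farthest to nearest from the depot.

Distance from the depot at 42.457°N, 37.025°E to each:
S1 44.972°N, 39.627°E: 349.2 km
S2 41.284°N, 35.801°E: 165.2 km
S3 42.904°N, 38.832°E: 155.8 km
S0 43.127°N, 37.514°E: 84.5 km
S4 42.183°N, 37.596°E: 56.0 km

S1, S2, S3, S0, S4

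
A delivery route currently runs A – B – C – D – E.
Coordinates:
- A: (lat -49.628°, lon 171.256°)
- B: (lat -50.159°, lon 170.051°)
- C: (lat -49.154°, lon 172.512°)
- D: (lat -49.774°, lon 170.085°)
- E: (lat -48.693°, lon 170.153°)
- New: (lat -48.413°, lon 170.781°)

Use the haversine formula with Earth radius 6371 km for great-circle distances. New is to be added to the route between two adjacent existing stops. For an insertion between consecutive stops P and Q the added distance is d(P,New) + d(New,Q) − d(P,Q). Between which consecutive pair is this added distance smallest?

Added distance for inserting New between each consecutive pair:
A–B: 236.1 km
B–C: 143.0 km
C–D: 122.4 km
D–E: 95.0 km
Smallest added distance is 95.0 km, inserting between D and E.

between D and E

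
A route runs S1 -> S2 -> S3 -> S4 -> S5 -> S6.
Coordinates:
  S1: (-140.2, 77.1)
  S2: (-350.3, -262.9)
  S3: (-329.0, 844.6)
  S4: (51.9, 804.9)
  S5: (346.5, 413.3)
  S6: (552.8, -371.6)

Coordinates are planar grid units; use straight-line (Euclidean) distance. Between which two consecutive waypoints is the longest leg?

Leg distances:
S1→S2: 399.7
S2→S3: 1107.7
S3→S4: 383.0
S4→S5: 490.0
S5→S6: 811.6
The longest leg is S2–S3 at 1107.7.

S2–S3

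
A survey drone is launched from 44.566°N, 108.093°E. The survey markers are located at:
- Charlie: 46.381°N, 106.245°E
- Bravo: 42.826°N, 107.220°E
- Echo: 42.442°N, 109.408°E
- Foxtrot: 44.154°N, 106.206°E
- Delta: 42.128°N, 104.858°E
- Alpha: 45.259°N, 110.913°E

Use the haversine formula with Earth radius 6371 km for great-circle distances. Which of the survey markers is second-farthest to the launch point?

Distances from the launch point (44.566°N, 108.093°E):
Delta: 376.7 km
Echo: 258.9 km
Charlie: 248.0 km
Alpha: 235.0 km
Bravo: 205.8 km
Foxtrot: 156.9 km
The second-farthest is Echo at 258.9 km.

Echo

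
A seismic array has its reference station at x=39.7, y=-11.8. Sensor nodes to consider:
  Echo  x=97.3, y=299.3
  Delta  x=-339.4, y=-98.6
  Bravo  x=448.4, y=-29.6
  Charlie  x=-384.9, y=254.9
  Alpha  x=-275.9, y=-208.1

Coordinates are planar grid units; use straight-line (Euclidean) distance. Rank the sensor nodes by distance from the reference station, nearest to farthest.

Echo, Alpha, Delta, Bravo, Charlie

Distances from the reference station:
Echo x=97.3, y=299.3: 316.4
Alpha x=-275.9, y=-208.1: 371.7
Delta x=-339.4, y=-98.6: 388.9
Bravo x=448.4, y=-29.6: 409.1
Charlie x=-384.9, y=254.9: 501.4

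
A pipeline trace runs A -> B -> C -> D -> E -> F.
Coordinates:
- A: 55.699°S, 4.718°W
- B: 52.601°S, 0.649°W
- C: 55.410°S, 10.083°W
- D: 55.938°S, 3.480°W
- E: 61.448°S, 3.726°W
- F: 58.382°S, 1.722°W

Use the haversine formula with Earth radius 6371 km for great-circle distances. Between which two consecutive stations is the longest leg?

Leg distances:
A→B: 434.5 km
B→C: 690.3 km
C→D: 418.0 km
D→E: 612.8 km
E→F: 358.7 km
The longest leg is B–C at 690.3 km.

B–C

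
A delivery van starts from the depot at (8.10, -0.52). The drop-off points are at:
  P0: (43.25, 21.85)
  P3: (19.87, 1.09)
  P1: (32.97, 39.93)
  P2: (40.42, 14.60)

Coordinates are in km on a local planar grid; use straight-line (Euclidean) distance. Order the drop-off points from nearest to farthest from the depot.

P3, P2, P0, P1

Computing each straight-line distance from (8.10, -0.52):
P3 (19.87, 1.09): 11.9 km
P2 (40.42, 14.60): 35.7 km
P0 (43.25, 21.85): 41.7 km
P1 (32.97, 39.93): 47.5 km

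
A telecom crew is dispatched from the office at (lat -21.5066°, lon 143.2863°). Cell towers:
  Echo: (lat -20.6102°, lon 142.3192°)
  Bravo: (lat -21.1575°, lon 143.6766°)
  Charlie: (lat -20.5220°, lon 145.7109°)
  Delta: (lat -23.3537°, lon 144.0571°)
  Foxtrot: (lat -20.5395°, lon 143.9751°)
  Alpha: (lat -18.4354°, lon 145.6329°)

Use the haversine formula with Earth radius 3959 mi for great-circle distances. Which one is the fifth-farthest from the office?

Foxtrot

Distances from the office ((lat -21.5066°, lon 143.2863°)):
Alpha: 261.2 mi
Charlie: 170.5 mi
Delta: 136.8 mi
Echo: 87.9 mi
Foxtrot: 80.2 mi
Bravo: 34.8 mi
The fifth-farthest is Foxtrot at 80.2 mi.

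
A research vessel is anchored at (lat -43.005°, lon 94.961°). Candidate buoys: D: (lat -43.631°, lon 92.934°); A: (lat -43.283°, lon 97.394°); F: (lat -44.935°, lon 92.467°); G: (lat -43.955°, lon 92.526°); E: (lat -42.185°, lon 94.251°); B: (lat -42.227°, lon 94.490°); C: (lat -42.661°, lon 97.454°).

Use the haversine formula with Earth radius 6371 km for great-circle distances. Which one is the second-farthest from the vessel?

Distance to each, sorted:
F: 293.0 km
G: 223.1 km
C: 206.8 km
A: 199.8 km
D: 178.1 km
E: 108.1 km
B: 94.7 km
The second-farthest is G at 223.1 km.

G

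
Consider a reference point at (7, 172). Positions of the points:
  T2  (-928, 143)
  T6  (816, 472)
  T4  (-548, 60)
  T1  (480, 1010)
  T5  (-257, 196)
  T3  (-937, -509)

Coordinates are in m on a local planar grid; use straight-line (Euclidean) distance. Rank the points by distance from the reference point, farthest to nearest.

Distances from the reference point:
T3 (-937, -509): 1164.0 m
T1 (480, 1010): 962.3 m
T2 (-928, 143): 935.4 m
T6 (816, 472): 862.8 m
T4 (-548, 60): 566.2 m
T5 (-257, 196): 265.1 m

T3, T1, T2, T6, T4, T5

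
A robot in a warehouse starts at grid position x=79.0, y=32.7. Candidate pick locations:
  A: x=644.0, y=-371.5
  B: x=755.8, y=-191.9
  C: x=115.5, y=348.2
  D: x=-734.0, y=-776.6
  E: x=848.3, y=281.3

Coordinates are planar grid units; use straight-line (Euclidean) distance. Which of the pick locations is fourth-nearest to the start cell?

E

Distances from the start cell (x=79.0, y=32.7):
C: 317.6
A: 694.7
B: 713.1
E: 808.5
D: 1147.1
The fourth-nearest is E at 808.5.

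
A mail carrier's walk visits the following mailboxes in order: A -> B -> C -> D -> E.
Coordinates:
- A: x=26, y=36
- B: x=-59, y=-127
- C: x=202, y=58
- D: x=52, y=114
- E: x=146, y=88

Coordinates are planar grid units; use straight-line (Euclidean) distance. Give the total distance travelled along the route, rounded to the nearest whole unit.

761

Leg distances:
A→B: 183.8  (cumulative 183.8)
B→C: 319.9  (cumulative 503.7)
C→D: 160.1  (cumulative 663.9)
D→E: 97.5  (cumulative 761.4)
Total route length ≈ 761.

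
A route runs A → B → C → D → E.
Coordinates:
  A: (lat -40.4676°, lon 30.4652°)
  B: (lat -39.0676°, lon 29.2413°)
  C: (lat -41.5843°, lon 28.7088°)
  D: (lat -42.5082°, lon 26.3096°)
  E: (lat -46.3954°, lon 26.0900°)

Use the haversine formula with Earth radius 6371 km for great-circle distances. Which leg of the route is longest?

D–E

Leg distances:
A→B: 187.5 km
B→C: 283.5 km
C→D: 223.2 km
D→E: 432.6 km
The longest leg is D–E at 432.6 km.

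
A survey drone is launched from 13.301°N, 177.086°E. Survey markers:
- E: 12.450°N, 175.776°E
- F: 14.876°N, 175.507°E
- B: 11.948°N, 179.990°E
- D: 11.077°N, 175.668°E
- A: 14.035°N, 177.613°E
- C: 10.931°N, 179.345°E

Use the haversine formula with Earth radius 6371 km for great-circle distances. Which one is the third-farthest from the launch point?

Distances from the launch point (13.301°N, 177.086°E):
C: 360.2 km
B: 349.2 km
D: 291.4 km
F: 244.3 km
E: 170.6 km
A: 99.5 km
The third-farthest is D at 291.4 km.

D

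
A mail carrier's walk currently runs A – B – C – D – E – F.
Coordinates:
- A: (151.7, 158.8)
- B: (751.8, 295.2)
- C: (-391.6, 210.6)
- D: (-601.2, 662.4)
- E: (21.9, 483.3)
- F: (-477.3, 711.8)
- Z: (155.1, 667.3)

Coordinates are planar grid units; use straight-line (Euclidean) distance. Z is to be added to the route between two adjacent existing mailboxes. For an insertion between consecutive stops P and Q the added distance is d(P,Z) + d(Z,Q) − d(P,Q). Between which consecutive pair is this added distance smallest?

between B and C

Added distance for inserting Z between each consecutive pair:
A–B: 596.3
B–C: 269.0
C–D: 970.6
D–E: 335.1
E–F: 312.1
Smallest added distance is 269.0, inserting between B and C.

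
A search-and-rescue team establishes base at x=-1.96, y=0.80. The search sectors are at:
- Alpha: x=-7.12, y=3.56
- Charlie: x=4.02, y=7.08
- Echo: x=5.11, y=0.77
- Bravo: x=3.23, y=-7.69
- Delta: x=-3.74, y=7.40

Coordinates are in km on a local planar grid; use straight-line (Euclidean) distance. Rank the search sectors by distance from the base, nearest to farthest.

Distances from the base:
Alpha x=-7.12, y=3.56: 5.9 km
Delta x=-3.74, y=7.40: 6.8 km
Echo x=5.11, y=0.77: 7.1 km
Charlie x=4.02, y=7.08: 8.7 km
Bravo x=3.23, y=-7.69: 10.0 km

Alpha, Delta, Echo, Charlie, Bravo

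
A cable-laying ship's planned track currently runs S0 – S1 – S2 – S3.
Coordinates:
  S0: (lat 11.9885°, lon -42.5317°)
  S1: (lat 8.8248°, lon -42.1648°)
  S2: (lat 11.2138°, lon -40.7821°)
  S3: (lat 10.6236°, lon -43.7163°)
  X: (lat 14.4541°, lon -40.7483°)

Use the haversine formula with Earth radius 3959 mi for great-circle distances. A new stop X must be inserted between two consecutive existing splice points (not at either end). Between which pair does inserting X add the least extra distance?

between S2 and S3

Added distance for inserting X between each consecutive pair:
S0–S1: 388.9 mi
S1–S2: 434.5 mi
S2–S3: 352.5 mi
Smallest added distance is 352.5 mi, inserting between S2 and S3.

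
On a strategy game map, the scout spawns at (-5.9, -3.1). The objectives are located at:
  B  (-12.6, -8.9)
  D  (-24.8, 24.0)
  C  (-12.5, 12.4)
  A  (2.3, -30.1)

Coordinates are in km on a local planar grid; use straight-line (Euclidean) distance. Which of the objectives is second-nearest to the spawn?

Distance to each, sorted:
B: 8.9 km
C: 16.8 km
A: 28.2 km
D: 33.0 km
The second-nearest is C at 16.8 km.

C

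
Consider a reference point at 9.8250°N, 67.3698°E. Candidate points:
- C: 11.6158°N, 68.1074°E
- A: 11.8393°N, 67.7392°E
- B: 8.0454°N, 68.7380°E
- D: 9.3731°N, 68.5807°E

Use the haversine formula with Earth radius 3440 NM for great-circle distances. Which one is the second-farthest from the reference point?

A

Distances from the reference point (9.8250°N, 67.3698°E):
B: 134.2 NM
A: 122.9 NM
C: 116.0 NM
D: 76.6 NM
The second-farthest is A at 122.9 NM.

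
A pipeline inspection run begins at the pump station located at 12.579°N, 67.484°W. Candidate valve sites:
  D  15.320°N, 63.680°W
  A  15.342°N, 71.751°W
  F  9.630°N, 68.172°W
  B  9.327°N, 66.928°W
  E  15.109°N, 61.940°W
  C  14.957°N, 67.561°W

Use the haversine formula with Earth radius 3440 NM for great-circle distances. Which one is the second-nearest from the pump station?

F

Distances from the pump station (12.579°N, 67.484°W):
C: 142.8 NM
F: 181.6 NM
B: 198.0 NM
D: 276.0 NM
A: 298.9 NM
E: 357.1 NM
The second-nearest is F at 181.6 NM.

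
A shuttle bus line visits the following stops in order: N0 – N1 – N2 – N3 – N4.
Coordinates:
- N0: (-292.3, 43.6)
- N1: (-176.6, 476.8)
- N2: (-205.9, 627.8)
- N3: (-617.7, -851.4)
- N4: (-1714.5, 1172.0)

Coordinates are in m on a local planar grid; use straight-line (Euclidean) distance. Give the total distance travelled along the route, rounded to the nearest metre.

Leg distances:
N0→N1: 448.4 m  (cumulative 448.4 m)
N1→N2: 153.8 m  (cumulative 602.2 m)
N2→N3: 1535.5 m  (cumulative 2137.7 m)
N3→N4: 2301.5 m  (cumulative 4439.2 m)
Total route length ≈ 4439 m.

4439 m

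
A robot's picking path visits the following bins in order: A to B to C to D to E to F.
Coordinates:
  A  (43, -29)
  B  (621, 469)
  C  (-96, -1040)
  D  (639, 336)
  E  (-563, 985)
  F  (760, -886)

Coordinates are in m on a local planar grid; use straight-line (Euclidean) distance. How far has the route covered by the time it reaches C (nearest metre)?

2434 m

Leg distances:
A→B: 762.9 m  (cumulative 762.9 m)
B→C: 1670.7 m  (cumulative 2433.6 m)
Cumulative distance at C ≈ 2434 m.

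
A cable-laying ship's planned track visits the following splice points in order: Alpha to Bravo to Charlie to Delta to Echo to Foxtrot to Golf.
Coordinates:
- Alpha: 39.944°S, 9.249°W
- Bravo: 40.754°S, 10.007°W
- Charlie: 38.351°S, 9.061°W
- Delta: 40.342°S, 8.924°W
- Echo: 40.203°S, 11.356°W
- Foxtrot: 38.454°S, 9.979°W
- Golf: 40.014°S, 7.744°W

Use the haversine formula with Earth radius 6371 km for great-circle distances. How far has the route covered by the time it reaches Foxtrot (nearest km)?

1046 km

Leg distances:
Alpha→Bravo: 110.6 km  (cumulative 110.6 km)
Bravo→Charlie: 279.2 km  (cumulative 389.9 km)
Charlie→Delta: 221.7 km  (cumulative 611.6 km)
Delta→Echo: 206.9 km  (cumulative 818.5 km)
Echo→Foxtrot: 227.7 km  (cumulative 1046.2 km)
Cumulative distance at Foxtrot ≈ 1046 km.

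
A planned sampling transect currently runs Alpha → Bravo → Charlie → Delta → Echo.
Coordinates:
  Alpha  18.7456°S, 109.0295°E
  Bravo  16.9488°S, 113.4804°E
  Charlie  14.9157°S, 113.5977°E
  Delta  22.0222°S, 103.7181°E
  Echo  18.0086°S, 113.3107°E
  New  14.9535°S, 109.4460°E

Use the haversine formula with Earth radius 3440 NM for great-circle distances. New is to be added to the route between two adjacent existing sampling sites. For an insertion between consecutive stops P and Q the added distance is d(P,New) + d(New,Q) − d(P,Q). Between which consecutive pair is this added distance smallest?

between Charlie and Delta

Added distance for inserting New between each consecutive pair:
Alpha–Bravo: 214.5 NM
Bravo–Charlie: 380.5 NM
Charlie–Delta: 70.3 NM
Delta–Echo: 231.2 NM
Smallest added distance is 70.3 NM, inserting between Charlie and Delta.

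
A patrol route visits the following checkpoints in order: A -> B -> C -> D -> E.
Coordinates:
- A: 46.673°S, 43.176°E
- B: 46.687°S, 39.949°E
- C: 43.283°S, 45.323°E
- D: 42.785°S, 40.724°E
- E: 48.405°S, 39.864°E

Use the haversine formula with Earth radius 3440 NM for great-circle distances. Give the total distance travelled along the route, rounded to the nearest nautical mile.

982 NM

Leg distances:
A→B: 132.9 NM  (cumulative 132.9 NM)
B→C: 306.2 NM  (cumulative 439.1 NM)
C→D: 204.0 NM  (cumulative 643.1 NM)
D→E: 339.3 NM  (cumulative 982.5 NM)
Total route length ≈ 982 NM.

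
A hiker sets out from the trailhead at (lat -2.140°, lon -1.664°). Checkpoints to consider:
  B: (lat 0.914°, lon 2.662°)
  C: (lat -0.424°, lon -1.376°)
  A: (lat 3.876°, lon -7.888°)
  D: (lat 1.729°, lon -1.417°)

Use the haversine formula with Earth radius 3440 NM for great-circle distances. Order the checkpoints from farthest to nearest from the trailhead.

Computing each great-circle distance from (lat -2.140°, lon -1.664°):
A (lat 3.876°, lon -7.888°): 519.6 NM
B (lat 0.914°, lon 2.662°): 317.9 NM
D (lat 1.729°, lon -1.417°): 232.8 NM
C (lat -0.424°, lon -1.376°): 104.5 NM

A, B, D, C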